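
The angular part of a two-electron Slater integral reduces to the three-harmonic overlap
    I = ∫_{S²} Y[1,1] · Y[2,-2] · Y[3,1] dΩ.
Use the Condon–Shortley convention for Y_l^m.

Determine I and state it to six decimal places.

Checks pass: Σm=0; 6 even; l₃=3∈[1,3].
(2·1+1)(2·2+1)(2·3+1) = 105
Δ: 0! 2! 4! / 7! → 1/105
sum: t=0:+1/4 = 1/4
3j²(1 2 3; 0 0 0) = Δ·Π!·Σ² = 3/35  (sign -1)
sum: t=0:+1/48 = 1/48
3j²(1 2 3; 1 -2 1) = Δ·Π!·Σ² = 1/105  (sign +1)
combine: 4πI² = 105·3/35·1/105 = 3/35
take √, sign -1: I = -0.08258890

-0.082589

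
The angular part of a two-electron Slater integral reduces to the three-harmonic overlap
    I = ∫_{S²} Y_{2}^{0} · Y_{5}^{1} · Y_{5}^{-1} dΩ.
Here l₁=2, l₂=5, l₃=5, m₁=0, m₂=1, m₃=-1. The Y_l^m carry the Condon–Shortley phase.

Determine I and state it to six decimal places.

Rules hold: Σm=0, L=12 even, 3≤5≤7.
N = 5·11·11 = 605
Δ = 2!·2!·8!/13! = 1/38610
Racah Σ t=0..2: t=0:+1/2880 t=1:−1/576 t=2:+1/2880 = -1/960
⇒ 3j(2 5 5; 0 0 0)² = 10/429, sgn +1
Racah Σ t=0..2: t=0:+1/5760 t=1:−1/720 t=2:+1/2304 = -1/1280
⇒ 3j(2 5 5; 0 1 -1)² = 27/1430, sgn -1
4πI² = N·(3j₀)²·(3jₘ)² = 45/169
I = -1·√(0.266272/4π) = -0.14556534

-0.145565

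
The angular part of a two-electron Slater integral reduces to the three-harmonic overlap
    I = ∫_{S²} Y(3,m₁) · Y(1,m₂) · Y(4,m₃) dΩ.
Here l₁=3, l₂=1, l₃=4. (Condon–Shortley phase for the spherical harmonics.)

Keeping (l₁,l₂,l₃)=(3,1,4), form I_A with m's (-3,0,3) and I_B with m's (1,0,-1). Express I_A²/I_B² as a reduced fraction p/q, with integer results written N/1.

7/15

Shared (l₁,l₂,l₃)=(3,1,4): N and (l;000)² cancel in I_A²/I_B².
A: Δ = 0!·6!·2!/9! = 1/252; Racah Σ t=0..0: t=0:+1/720 = 1/720; ⇒ 3j(3 1 4; -3 0 3)² = 1/36, sgn -1
B: Δ = 0!·6!·2!/9! = 1/252; Racah Σ t=0..0: t=0:+1/48 = 1/48; ⇒ 3j(3 1 4; 1 0 -1)² = 5/84, sgn -1
I_A²/I_B² = (1/36)/(5/84) = 7/15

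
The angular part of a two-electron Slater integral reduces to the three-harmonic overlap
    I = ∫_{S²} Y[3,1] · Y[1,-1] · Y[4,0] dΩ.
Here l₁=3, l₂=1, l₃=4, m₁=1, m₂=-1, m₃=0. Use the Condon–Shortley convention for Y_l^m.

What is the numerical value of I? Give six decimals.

0.150786

Rules hold: Σm=0, L=8 even, 2≤4≤4.
N = 7·3·9 = 189
Δ = 0!·6!·2!/9! = 1/252
Racah Σ t=0..0: t=0:+1/36 = 1/36
⇒ 3j(3 1 4; 0 0 0)² = 4/63, sgn +1
Racah Σ t=0..0: t=0:+1/96 = 1/96
⇒ 3j(3 1 4; 1 -1 0)² = 1/42, sgn +1
4πI² = N·(3j₀)²·(3jₘ)² = 2/7
I = +1·√(0.285714/4π) = 0.15078601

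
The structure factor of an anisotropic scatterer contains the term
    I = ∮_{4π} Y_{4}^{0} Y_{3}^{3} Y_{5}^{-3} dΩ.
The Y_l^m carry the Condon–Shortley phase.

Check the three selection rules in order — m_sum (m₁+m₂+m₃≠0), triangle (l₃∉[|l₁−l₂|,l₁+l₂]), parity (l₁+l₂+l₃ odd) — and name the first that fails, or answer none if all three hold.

none

m₁+m₂+m₃ = 0 + 3 − 3 = 0  ✓
triangle: |4−3|=1 ≤ l₃=5 ≤ 4+3=7  ✓
parity: l₁+l₂+l₃ = 12 is even  ✓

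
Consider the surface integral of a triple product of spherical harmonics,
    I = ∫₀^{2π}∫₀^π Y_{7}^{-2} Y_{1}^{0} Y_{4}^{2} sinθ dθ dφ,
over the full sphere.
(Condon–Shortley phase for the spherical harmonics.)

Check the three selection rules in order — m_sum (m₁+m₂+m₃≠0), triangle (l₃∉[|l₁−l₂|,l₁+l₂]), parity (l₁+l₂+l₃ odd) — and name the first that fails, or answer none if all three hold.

triangle

m₁+m₂+m₃ = -2 + 0 + 2 = 0  ✓
triangle: |7−1|=6 ≤ l₃=4 ≤ 7+1=8  ✗
parity: l₁+l₂+l₃ = 12 is even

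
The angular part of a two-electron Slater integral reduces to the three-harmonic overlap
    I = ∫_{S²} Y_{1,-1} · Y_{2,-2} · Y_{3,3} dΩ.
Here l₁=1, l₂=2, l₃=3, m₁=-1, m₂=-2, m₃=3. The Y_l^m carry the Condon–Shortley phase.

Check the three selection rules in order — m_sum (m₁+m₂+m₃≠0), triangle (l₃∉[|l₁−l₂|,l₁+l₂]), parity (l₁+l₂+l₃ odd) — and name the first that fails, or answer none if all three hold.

m₁+m₂+m₃ = -1 − 2 + 3 = 0  ✓
triangle: |1−2|=1 ≤ l₃=3 ≤ 1+2=3  ✓
parity: l₁+l₂+l₃ = 6 is even  ✓

none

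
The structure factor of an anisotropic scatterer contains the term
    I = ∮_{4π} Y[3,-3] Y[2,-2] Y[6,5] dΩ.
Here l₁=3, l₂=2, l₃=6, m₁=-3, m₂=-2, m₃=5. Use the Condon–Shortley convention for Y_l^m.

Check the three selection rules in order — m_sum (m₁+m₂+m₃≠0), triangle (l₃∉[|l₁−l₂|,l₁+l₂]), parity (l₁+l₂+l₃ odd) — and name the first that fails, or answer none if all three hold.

Σmᵢ = 0  ✓
l₃∈[|l₁−l₂|,l₁+l₂]=[1,5], have l₃=6  ✗
Σlᵢ = 11 ⇒ odd

triangle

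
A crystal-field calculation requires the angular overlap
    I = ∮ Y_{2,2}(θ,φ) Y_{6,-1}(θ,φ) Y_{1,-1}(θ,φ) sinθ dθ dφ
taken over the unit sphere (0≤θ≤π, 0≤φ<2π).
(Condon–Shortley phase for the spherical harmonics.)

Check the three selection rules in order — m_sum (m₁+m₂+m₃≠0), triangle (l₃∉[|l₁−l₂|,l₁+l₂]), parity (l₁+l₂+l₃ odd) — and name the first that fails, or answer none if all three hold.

azimuthal sum: 2 − 1 − 1 = 0  ✓
4 ≤ 1 ≤ 8 (triangle on l)  ✗
L = 2 + 6 + 1 = 9 (odd)

triangle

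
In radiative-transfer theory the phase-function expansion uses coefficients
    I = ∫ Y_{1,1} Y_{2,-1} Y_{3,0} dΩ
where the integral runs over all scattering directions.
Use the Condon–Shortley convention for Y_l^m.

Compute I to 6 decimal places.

0.143048

Checks pass: Σm=0; 6 even; l₃=3∈[1,3].
(2·1+1)(2·2+1)(2·3+1) = 105
Δ: 0! 2! 4! / 7! → 1/105
sum: t=0:+1/4 = 1/4
3j²(1 2 3; 0 0 0) = Δ·Π!·Σ² = 3/35  (sign -1)
sum: t=0:+1/12 = 1/12
3j²(1 2 3; 1 -1 0) = Δ·Π!·Σ² = 1/35  (sign -1)
combine: 4πI² = 105·3/35·1/35 = 9/35
take √, sign +1: I = 0.14304817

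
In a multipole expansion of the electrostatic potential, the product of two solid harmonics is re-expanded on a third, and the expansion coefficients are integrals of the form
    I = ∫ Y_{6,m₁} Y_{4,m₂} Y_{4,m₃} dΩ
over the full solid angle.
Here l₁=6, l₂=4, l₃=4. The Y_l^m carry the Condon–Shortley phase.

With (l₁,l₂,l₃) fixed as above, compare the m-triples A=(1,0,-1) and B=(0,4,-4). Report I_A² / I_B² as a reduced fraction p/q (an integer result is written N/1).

Same 6,4,4: normalisation and zero-m 3j drop out of the ratio.
A: Δ: 6! 6! 2! / 15! → 1/1261260; sum: t=2:+1/3456 t=3:−1/1728 t=4:+1/11520 = -7/34560; 3j²(6 4 4; 1 0 -1) = Δ·Π!·Σ² = 7/858  (sign +1)
B: Δ: 6! 6! 2! / 15! → 1/1261260; sum: t=6:+1/1036800 = 1/1036800; 3j²(6 4 4; 0 4 -4) = Δ·Π!·Σ² = 4/6435  (sign +1)
I_A²/I_B² = (7/858)/(4/6435) = 105/8

105/8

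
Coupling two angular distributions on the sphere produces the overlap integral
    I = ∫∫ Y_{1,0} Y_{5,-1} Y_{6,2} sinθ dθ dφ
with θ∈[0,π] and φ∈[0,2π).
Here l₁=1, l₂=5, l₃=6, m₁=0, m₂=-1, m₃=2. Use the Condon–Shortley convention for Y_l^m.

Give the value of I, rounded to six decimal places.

m-sum = 0 − 1 + 2 = 1 ≠ 0 ⇒ I = 0

0.000000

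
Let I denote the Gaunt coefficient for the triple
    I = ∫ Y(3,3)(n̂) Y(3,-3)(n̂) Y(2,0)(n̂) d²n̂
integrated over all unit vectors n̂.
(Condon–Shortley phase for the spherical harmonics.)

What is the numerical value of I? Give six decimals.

0.210261

Rules hold: Σm=0, L=8 even, 0≤2≤6.
N = 7·7·5 = 245
Δ = 4!·2!·2!/9! = 1/3780
Racah Σ t=1..3: t=1:−1/24 t=2:+1/4 t=3:−1/24 = 1/6
⇒ 3j(3 3 2; 0 0 0)² = 4/105, sgn +1
Racah Σ t=0..0: t=0:+1/96 = 1/96
⇒ 3j(3 3 2; 3 -3 0)² = 5/84, sgn +1
4πI² = N·(3j₀)²·(3jₘ)² = 5/9
I = +1·√(0.555556/4π) = 0.21026104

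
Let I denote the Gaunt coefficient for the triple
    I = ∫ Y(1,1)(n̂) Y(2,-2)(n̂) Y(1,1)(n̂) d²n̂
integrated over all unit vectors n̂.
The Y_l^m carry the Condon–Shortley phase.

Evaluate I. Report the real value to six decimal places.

Checks pass: Σm=0; 4 even; l₃=1∈[1,3].
(2·1+1)(2·2+1)(2·1+1) = 45
Δ: 2! 0! 2! / 5! → 1/30
sum: t=1:−1/1 = -1/1
3j²(1 2 1; 0 0 0) = Δ·Π!·Σ² = 2/15  (sign +1)
sum: t=0:+1/4 = 1/4
3j²(1 2 1; 1 -2 1) = Δ·Π!·Σ² = 1/5  (sign +1)
combine: 4πI² = 45·2/15·1/5 = 6/5
take √, sign +1: I = 0.30901936

0.309019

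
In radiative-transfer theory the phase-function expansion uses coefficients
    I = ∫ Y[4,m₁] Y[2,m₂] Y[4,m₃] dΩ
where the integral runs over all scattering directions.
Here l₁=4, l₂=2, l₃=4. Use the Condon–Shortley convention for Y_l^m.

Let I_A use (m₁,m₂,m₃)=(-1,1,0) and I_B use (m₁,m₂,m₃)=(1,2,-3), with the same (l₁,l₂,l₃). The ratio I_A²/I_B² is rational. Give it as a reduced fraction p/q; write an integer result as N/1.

5/63

Shared (l₁,l₂,l₃)=(4,2,4): N and (l;000)² cancel in I_A²/I_B².
A: Δ = 2!·6!·2!/11! = 1/13860; Racah Σ t=1..2: t=1:−1/96 t=2:+1/72 = 1/288; ⇒ 3j(4 2 4; -1 1 0)² = 1/462, sgn +1
B: Δ = 2!·6!·2!/11! = 1/13860; Racah Σ t=2..2: t=2:+1/480 = 1/480; ⇒ 3j(4 2 4; 1 2 -3)² = 3/110, sgn -1
I_A²/I_B² = (1/462)/(3/110) = 5/63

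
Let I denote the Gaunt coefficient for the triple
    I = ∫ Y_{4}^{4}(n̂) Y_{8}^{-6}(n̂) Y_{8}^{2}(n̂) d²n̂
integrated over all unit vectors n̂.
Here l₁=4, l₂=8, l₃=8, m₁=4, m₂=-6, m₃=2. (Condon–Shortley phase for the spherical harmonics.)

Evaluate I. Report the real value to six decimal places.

Checks pass: Σm=0; 20 even; l₃=8∈[4,12].
(2·4+1)(2·8+1)(2·8+1) = 2601
Δ: 4! 4! 12! / 21! → 1/185175900
sum: t=0:+1/557383680 t=1:−1/21772800 t=2:+1/8294400 t=3:−1/21772800 t=4:+1/557383680 = 1/30965760
3j²(4 8 8; 0 0 0) = Δ·Π!·Σ² = 36/4199  (sign +1)
sum: t=0:+1/4180377600 = 1/4180377600
3j²(4 8 8; 4 -6 2) = Δ·Π!·Σ² = 11/1938  (sign +1)
combine: 4πI² = 2601·36/4199·11/1938 = 594/4693
take √, sign +1: I = 0.10036055

0.100361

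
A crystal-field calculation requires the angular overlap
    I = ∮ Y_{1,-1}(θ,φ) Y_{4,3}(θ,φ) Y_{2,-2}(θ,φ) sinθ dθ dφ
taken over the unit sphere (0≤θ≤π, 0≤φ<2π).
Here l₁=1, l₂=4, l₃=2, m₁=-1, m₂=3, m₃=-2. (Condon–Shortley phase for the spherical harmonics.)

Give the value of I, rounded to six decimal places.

triangle: need 3≤l₃≤5, have 2; I=0

0.000000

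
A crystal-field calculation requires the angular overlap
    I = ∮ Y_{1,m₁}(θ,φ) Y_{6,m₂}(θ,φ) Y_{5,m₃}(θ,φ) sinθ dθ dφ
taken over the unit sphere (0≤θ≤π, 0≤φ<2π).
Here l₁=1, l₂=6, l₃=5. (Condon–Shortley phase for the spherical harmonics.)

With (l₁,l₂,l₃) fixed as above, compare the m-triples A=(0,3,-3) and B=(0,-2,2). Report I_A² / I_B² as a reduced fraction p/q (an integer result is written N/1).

27/32

Shared (l₁,l₂,l₃)=(1,6,5): N and (l;000)² cancel in I_A²/I_B².
A: Δ = 2!·0!·10!/13! = 1/858; Racah Σ t=1..1: t=1:−1/80640 = -1/80640; ⇒ 3j(1 6 5; 0 3 -3)² = 9/286, sgn -1
B: Δ = 2!·0!·10!/13! = 1/858; Racah Σ t=1..1: t=1:−1/30240 = -1/30240; ⇒ 3j(1 6 5; 0 -2 2)² = 16/429, sgn +1
I_A²/I_B² = (9/286)/(16/429) = 27/32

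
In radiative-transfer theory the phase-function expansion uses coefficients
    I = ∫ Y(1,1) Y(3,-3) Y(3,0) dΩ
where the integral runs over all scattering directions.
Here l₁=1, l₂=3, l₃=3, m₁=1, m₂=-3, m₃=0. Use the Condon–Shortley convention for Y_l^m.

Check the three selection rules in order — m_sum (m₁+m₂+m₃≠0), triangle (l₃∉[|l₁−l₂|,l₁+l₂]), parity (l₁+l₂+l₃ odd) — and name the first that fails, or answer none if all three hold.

Σmᵢ = -2  ✗
l₃∈[|l₁−l₂|,l₁+l₂]=[2,4], have l₃=3
Σlᵢ = 7 ⇒ odd

m_sum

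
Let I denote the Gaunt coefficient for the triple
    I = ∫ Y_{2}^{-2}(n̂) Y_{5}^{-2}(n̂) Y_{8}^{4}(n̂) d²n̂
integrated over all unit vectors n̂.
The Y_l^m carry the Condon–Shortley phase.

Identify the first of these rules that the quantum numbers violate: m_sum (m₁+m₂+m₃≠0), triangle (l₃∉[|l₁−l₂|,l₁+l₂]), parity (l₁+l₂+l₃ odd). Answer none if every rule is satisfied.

triangle

Σmᵢ = 0  ✓
l₃∈[|l₁−l₂|,l₁+l₂]=[3,7], have l₃=8  ✗
Σlᵢ = 15 ⇒ odd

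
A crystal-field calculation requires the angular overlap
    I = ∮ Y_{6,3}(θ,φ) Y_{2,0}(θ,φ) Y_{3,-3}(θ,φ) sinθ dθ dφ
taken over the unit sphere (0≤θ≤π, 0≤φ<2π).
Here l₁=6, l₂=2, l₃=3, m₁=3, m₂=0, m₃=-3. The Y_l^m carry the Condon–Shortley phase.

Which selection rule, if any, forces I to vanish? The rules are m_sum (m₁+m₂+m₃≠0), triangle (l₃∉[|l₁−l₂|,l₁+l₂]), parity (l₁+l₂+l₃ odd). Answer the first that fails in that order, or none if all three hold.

triangle

Σmᵢ = 0  ✓
l₃∈[|l₁−l₂|,l₁+l₂]=[4,8], have l₃=3  ✗
Σlᵢ = 11 ⇒ odd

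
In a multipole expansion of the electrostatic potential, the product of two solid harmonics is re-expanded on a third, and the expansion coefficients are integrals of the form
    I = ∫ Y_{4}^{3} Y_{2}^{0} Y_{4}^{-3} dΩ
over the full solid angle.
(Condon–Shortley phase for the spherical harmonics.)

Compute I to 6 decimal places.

0.057344

Rules hold: Σm=0, L=10 even, 2≤4≤6.
N = 9·5·9 = 405
Δ = 2!·6!·2!/11! = 1/13860
Racah Σ t=0..2: t=0:+1/192 t=1:−1/36 t=2:+1/192 = -5/288
⇒ 3j(4 2 4; 0 0 0)² = 20/693, sgn -1
Racah Σ t=0..1: t=0:+1/480 t=1:−1/720 = 1/1440
⇒ 3j(4 2 4; 3 0 -3)² = 7/1980, sgn -1
4πI² = N·(3j₀)²·(3jₘ)² = 5/121
I = +1·√(0.0413223/4π) = 0.05734392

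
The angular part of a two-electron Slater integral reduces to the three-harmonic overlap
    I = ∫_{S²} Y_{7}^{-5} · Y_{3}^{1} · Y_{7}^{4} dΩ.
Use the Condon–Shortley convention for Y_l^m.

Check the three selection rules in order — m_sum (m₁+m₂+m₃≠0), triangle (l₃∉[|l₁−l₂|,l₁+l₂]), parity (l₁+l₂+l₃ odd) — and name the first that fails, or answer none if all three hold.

azimuthal sum: -5 + 1 + 4 = 0  ✓
4 ≤ 7 ≤ 10 (triangle on l)  ✓
L = 7 + 3 + 7 = 17 (odd)  ✗

parity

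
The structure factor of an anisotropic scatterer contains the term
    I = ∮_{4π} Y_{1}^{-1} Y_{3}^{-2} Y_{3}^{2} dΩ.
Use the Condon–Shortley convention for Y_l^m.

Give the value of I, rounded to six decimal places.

0.000000

Σmᵢ = -1 ≠ 0, so the φ-integral vanishes; I = 0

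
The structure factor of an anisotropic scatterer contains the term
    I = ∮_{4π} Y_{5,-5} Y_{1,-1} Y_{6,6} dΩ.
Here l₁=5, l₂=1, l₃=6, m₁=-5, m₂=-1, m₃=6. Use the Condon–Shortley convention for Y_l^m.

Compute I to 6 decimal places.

m-sum 0 ✓  L=12 even ✓  4≤6≤6 ✓
Π(2lᵢ+1) = 11×3×13 = 429
triangle coeff Δ(5,1,6) = 1/858
Σ_t [0,0]: t=0:+1/14400 = 1/14400
(3j)²=6/143 [(5 1 6; 0 0 0)], sign=+1
Σ_t [0,0]: t=0:+1/7257600 = 1/7257600
(3j)²=1/13 [(5 1 6; -5 -1 6)], sign=+1
⇒ 4πI² = 18/13
I = (+1)√(18/13/(4π)) = 0.33194004

0.331940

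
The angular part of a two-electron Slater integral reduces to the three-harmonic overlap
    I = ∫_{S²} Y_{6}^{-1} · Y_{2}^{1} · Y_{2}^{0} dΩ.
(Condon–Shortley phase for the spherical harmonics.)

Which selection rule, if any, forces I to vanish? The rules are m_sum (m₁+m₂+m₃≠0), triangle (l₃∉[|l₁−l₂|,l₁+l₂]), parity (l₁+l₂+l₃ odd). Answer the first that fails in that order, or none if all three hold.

m₁+m₂+m₃ = -1 + 1 + 0 = 0  ✓
triangle: |6−2|=4 ≤ l₃=2 ≤ 6+2=8  ✗
parity: l₁+l₂+l₃ = 10 is even

triangle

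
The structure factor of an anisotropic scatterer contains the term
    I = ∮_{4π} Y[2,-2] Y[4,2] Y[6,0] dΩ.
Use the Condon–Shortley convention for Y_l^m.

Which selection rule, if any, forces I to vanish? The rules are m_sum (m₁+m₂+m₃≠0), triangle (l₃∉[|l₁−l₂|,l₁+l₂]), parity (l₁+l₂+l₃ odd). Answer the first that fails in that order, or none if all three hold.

Σmᵢ = 0  ✓
l₃∈[|l₁−l₂|,l₁+l₂]=[2,6], have l₃=6  ✓
Σlᵢ = 12 ⇒ even  ✓

none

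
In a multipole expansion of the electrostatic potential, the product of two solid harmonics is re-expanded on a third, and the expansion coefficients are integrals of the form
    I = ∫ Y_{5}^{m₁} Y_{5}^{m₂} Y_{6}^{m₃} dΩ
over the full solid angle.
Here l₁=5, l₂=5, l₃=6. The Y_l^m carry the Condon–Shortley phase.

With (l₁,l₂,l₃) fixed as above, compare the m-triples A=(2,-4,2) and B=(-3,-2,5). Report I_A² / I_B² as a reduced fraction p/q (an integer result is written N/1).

Shared (l₁,l₂,l₃)=(5,5,6): N and (l;000)² cancel in I_A²/I_B².
A: Δ = 4!·6!·6!/17! = 1/28588560; Racah Σ t=0..1: t=0:+1/103680 t=1:−1/207360 = 1/207360; ⇒ 3j(5 5 6; 2 -4 2)² = 21/2431, sgn +1
B: Δ = 4!·6!·6!/17! = 1/28588560; Racah Σ t=2..3: t=2:+1/345600 t=3:−1/518400 = 1/1036800; ⇒ 3j(5 5 6; -3 -2 5)² = 7/2210, sgn -1
I_A²/I_B² = (21/2431)/(7/2210) = 30/11

30/11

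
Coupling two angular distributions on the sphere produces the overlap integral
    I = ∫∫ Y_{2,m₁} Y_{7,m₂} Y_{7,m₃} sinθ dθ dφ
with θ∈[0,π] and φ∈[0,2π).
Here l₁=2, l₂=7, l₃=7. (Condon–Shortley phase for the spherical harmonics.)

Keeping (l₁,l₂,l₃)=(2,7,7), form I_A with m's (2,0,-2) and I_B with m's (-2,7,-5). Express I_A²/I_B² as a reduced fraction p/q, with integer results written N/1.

Same 2,7,7: normalisation and zero-m 3j drop out of the ratio.
A: Δ: 2! 2! 12! / 17! → 1/185640; sum: t=0:+1/2419200 = 1/2419200; 3j²(2 7 7; 2 0 -2) = Δ·Π!·Σ² = 27/1105  (sign -1)
B: Δ: 2! 2! 12! / 17! → 1/185640; sum: t=2:+1/1916006400 = 1/1916006400; 3j²(2 7 7; -2 7 -5) = Δ·Π!·Σ² = 1/340  (sign +1)
I_A²/I_B² = (27/1105)/(1/340) = 108/13

108/13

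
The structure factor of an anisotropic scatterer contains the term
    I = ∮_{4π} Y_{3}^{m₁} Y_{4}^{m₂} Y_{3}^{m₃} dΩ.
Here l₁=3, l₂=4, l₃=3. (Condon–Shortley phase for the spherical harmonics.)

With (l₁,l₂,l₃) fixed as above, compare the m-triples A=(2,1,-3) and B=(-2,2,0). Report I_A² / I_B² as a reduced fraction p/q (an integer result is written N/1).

10/1

Same 3,4,3: normalisation and zero-m 3j drop out of the ratio.
A: Δ: 4! 2! 4! / 11! → 1/34650; sum: t=1:−1/288 = -1/288; 3j²(3 4 3; 2 1 -3) = Δ·Π!·Σ² = 5/231  (sign -1)
B: Δ: 4! 2! 4! / 11! → 1/34650; sum: t=3:−1/72 t=4:+1/96 = -1/288; 3j²(3 4 3; -2 2 0) = Δ·Π!·Σ² = 1/462  (sign +1)
I_A²/I_B² = (5/231)/(1/462) = 10/1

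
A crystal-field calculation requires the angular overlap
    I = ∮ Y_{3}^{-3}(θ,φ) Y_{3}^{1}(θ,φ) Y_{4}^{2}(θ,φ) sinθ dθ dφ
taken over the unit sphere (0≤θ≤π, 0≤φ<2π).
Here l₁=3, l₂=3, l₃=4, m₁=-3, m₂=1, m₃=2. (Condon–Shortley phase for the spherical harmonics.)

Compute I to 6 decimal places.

-0.188451

m-sum 0 ✓  L=10 even ✓  0≤4≤6 ✓
Π(2lᵢ+1) = 7×7×9 = 441
triangle coeff Δ(3,3,4) = 1/34650
Σ_t [0,2]: t=0:+1/72 t=1:−1/16 t=2:+1/72 = -5/144
(3j)²=2/77 [(3 3 4; 0 0 0)], sign=-1
Σ_t [2,2]: t=2:+1/192 = 1/192
(3j)²=3/77 [(3 3 4; -3 1 2)], sign=+1
⇒ 4πI² = 54/121
I = (-1)√(54/121/(4π)) = -0.18845135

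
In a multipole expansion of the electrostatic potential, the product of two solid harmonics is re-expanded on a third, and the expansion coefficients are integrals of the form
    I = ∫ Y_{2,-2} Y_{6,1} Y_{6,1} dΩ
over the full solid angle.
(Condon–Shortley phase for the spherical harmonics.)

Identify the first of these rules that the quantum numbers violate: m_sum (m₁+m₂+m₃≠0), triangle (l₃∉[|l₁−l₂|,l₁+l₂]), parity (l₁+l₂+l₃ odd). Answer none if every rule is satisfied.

azimuthal sum: -2 + 1 + 1 = 0  ✓
4 ≤ 6 ≤ 8 (triangle on l)  ✓
L = 2 + 6 + 6 = 14 (even)  ✓

none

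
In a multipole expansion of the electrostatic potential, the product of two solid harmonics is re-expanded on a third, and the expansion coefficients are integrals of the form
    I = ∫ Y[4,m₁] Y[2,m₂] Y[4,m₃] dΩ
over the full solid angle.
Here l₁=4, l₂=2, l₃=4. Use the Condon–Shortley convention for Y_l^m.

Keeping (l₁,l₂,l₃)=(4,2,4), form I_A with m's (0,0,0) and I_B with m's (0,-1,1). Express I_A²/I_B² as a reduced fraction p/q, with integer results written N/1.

Same 4,2,4: normalisation and zero-m 3j drop out of the ratio.
A: Δ: 2! 6! 2! / 11! → 1/13860; sum: t=0:+1/192 t=1:−1/36 t=2:+1/192 = -5/288; 3j²(4 2 4; 0 0 0) = Δ·Π!·Σ² = 20/693  (sign -1)
B: Δ: 2! 6! 2! / 11! → 1/13860; sum: t=0:+1/96 t=1:−1/72 = -1/288; 3j²(4 2 4; 0 -1 1) = Δ·Π!·Σ² = 1/462  (sign +1)
I_A²/I_B² = (20/693)/(1/462) = 40/3

40/3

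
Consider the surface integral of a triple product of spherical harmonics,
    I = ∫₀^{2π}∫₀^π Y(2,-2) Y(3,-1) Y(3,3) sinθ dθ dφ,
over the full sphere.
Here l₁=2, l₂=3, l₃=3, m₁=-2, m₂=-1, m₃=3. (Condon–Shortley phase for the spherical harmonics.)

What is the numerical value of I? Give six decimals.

0.132981

Rules hold: Σm=0, L=8 even, 1≤3≤5.
N = 5·7·7 = 245
Δ = 2!·2!·4!/9! = 1/3780
Racah Σ t=0..2: t=0:+1/24 t=1:−1/4 t=2:+1/24 = -1/6
⇒ 3j(2 3 3; 0 0 0)² = 4/105, sgn +1
Racah Σ t=2..2: t=2:+1/96 = 1/96
⇒ 3j(2 3 3; -2 -1 3)² = 1/42, sgn +1
4πI² = N·(3j₀)²·(3jₘ)² = 2/9
I = +1·√(0.222222/4π) = 0.13298076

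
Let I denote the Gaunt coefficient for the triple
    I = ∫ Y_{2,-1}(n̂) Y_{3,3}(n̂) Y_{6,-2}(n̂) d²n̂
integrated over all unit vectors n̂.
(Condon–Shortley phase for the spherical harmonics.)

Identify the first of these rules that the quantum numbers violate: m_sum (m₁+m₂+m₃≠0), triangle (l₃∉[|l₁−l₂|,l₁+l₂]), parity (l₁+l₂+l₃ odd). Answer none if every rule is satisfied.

m₁+m₂+m₃ = -1 + 3 − 2 = 0  ✓
triangle: |2−3|=1 ≤ l₃=6 ≤ 2+3=5  ✗
parity: l₁+l₂+l₃ = 11 is odd

triangle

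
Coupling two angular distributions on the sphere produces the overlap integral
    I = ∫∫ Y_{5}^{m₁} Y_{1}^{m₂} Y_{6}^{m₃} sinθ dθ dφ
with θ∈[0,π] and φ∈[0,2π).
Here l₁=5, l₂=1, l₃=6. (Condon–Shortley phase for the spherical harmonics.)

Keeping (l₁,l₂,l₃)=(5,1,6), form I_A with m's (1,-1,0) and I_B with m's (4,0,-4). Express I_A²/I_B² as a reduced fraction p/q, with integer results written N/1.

3/4

l's match ⇒ only the (l;m) 3-j factors differ between A and B.
A: triangle coeff Δ(5,1,6) = 1/858; Σ_t [0,0]: t=0:+1/34560 = 1/34560; (3j)²=5/286 [(5 1 6; 1 -1 0)], sign=+1
B: triangle coeff Δ(5,1,6) = 1/858; Σ_t [0,0]: t=0:+1/362880 = 1/362880; (3j)²=10/429 [(5 1 6; 4 0 -4)], sign=+1
I_A²/I_B² = (5/286)/(10/429) = 3/4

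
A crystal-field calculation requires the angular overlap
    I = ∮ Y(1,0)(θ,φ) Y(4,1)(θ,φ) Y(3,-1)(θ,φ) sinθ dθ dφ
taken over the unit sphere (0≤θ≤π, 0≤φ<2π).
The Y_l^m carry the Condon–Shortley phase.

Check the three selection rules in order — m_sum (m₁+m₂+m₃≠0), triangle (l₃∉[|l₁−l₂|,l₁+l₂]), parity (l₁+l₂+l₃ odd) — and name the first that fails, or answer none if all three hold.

azimuthal sum: 0 + 1 − 1 = 0  ✓
3 ≤ 3 ≤ 5 (triangle on l)  ✓
L = 1 + 4 + 3 = 8 (even)  ✓

none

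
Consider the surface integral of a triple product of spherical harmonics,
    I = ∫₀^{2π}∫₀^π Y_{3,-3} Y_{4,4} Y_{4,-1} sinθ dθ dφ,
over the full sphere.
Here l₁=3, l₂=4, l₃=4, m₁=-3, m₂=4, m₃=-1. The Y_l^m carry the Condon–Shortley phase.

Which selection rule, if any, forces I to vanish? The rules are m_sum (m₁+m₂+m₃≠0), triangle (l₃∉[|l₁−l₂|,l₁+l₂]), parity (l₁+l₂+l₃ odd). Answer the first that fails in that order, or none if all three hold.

parity

Σmᵢ = 0  ✓
l₃∈[|l₁−l₂|,l₁+l₂]=[1,7], have l₃=4  ✓
Σlᵢ = 11 ⇒ odd  ✗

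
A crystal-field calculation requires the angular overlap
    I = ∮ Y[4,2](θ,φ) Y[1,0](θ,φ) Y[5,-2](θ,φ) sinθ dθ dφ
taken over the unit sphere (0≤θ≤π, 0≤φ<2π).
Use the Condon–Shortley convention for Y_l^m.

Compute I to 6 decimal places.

0.225034

m-sum 0 ✓  L=10 even ✓  3≤5≤5 ✓
Π(2lᵢ+1) = 9×3×11 = 297
triangle coeff Δ(4,1,5) = 1/495
Σ_t [0,0]: t=0:+1/576 = 1/576
(3j)²=5/99 [(4 1 5; 0 0 0)], sign=-1
Σ_t [0,0]: t=0:+1/1440 = 1/1440
(3j)²=7/165 [(4 1 5; 2 0 -2)], sign=-1
⇒ 4πI² = 7/11
I = (+1)√(7/11/(4π)) = 0.22503380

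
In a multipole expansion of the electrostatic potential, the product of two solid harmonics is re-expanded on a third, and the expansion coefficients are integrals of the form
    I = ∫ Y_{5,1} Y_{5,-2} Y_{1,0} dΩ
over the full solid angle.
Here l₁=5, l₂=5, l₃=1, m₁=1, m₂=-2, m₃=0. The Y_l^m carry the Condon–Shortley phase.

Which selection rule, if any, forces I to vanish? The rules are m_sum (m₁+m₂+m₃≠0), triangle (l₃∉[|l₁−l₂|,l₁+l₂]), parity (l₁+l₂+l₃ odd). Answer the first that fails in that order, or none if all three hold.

m_sum

Σmᵢ = -1  ✗
l₃∈[|l₁−l₂|,l₁+l₂]=[0,10], have l₃=1
Σlᵢ = 11 ⇒ odd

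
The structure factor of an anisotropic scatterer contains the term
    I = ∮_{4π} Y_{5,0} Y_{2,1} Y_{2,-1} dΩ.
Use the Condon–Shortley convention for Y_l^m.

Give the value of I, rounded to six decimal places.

|5−2|≤2≤5+2 violated ⇒ I = 0

0.000000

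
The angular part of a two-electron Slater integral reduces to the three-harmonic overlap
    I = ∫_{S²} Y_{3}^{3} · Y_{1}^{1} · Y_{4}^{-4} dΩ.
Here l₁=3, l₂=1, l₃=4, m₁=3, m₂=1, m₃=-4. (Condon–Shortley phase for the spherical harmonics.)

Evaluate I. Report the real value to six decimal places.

0.325735

m-sum 0 ✓  L=8 even ✓  2≤4≤4 ✓
Π(2lᵢ+1) = 7×3×9 = 189
triangle coeff Δ(3,1,4) = 1/252
Σ_t [0,0]: t=0:+1/36 = 1/36
(3j)²=4/63 [(3 1 4; 0 0 0)], sign=+1
Σ_t [0,0]: t=0:+1/1440 = 1/1440
(3j)²=1/9 [(3 1 4; 3 1 -4)], sign=+1
⇒ 4πI² = 4/3
I = (+1)√(4/3/(4π)) = 0.32573501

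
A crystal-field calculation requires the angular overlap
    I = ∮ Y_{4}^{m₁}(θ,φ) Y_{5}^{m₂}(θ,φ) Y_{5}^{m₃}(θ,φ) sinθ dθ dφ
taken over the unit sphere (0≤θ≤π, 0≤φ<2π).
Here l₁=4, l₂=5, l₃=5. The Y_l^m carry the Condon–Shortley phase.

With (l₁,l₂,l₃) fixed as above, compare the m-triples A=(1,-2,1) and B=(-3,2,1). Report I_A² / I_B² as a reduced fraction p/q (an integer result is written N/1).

l's match ⇒ only the (l;m) 3-j factors differ between A and B.
A: triangle coeff Δ(4,5,5) = 1/3153150; Σ_t [0,3]: t=0:+1/5184 t=1:−1/1152 t=2:+1/2880 t=3:−1/103680 = -7/20736; (3j)²=35/2574 [(4 5 5; 1 -2 1)], sign=-1
B: triangle coeff Δ(4,5,5) = 1/3153150; Σ_t [3,4]: t=3:−1/6912 t=4:+1/5184 = 1/20736; (3j)²=5/2574 [(4 5 5; -3 2 1)], sign=+1
I_A²/I_B² = (35/2574)/(5/2574) = 7/1

7/1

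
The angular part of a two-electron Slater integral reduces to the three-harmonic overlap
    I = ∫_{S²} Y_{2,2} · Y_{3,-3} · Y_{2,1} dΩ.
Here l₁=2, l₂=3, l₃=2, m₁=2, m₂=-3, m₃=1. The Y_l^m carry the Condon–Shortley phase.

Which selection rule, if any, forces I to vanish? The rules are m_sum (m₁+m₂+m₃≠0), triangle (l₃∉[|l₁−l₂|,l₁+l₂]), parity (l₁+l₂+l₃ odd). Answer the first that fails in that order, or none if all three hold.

azimuthal sum: 2 − 3 + 1 = 0  ✓
1 ≤ 2 ≤ 5 (triangle on l)  ✓
L = 2 + 3 + 2 = 7 (odd)  ✗

parity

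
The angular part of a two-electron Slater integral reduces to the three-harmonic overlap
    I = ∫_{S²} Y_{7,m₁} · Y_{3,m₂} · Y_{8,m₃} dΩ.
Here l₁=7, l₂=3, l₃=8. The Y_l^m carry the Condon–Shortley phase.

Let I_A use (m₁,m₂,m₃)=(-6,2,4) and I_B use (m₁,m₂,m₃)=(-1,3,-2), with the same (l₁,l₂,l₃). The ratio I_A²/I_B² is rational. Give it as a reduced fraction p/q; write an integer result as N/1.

Shared (l₁,l₂,l₃)=(7,3,8): N and (l;000)² cancel in I_A²/I_B².
A: Δ = 2!·12!·4!/19! = 1/5290740; Racah Σ t=1..2: t=1:−1/11496038400 t=2:+1/479001600 = 23/11496038400; ⇒ 3j(7 3 8; -6 2 4)² = 529/81396, sgn +1
B: Δ = 2!·12!·4!/19! = 1/5290740; Racah Σ t=2..2: t=2:+1/24883200 = 1/24883200; ⇒ 3j(7 3 8; -1 3 -2)² = 70/4199, sgn +1
I_A²/I_B² = (529/81396)/(70/4199) = 6877/17640

6877/17640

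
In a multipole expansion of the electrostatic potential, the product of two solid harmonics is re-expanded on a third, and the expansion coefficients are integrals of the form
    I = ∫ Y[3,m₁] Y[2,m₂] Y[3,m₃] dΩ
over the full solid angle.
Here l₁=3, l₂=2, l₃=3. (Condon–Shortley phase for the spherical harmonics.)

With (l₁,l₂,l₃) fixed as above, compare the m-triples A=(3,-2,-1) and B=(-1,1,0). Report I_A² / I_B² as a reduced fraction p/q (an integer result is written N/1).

l's match ⇒ only the (l;m) 3-j factors differ between A and B.
A: triangle coeff Δ(3,2,3) = 1/3780; Σ_t [0,0]: t=0:+1/96 = 1/96; (3j)²=1/42 [(3 2 3; 3 -2 -1)], sign=+1
B: triangle coeff Δ(3,2,3) = 1/3780; Σ_t [1,2]: t=1:−1/12 t=2:+1/8 = 1/24; (3j)²=1/210 [(3 2 3; -1 1 0)], sign=-1
I_A²/I_B² = (1/42)/(1/210) = 5/1

5/1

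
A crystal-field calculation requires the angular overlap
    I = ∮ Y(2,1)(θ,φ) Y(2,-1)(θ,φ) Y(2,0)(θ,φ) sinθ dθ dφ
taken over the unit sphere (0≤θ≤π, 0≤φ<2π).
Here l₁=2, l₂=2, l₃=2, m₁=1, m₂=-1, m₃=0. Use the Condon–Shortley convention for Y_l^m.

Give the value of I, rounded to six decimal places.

Checks pass: Σm=0; 6 even; l₃=2∈[0,4].
(2·2+1)(2·2+1)(2·2+1) = 125
Δ: 2! 2! 2! / 7! → 1/630
sum: t=0:+1/8 t=1:−1/1 t=2:+1/8 = -3/4
3j²(2 2 2; 0 0 0) = Δ·Π!·Σ² = 2/35  (sign -1)
sum: t=0:+1/2 t=1:−1/4 = 1/4
3j²(2 2 2; 1 -1 0) = Δ·Π!·Σ² = 1/70  (sign +1)
combine: 4πI² = 125·2/35·1/70 = 5/49
take √, sign -1: I = -0.09011188

-0.090112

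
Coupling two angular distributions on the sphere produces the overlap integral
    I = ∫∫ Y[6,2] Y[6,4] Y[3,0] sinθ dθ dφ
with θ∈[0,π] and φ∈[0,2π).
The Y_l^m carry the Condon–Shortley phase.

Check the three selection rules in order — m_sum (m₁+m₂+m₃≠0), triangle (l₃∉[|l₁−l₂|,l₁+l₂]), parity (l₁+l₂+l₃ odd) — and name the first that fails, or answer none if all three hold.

m_sum

azimuthal sum: 2 + 4 + 0 = 6  ✗
0 ≤ 3 ≤ 12 (triangle on l)
L = 6 + 6 + 3 = 15 (odd)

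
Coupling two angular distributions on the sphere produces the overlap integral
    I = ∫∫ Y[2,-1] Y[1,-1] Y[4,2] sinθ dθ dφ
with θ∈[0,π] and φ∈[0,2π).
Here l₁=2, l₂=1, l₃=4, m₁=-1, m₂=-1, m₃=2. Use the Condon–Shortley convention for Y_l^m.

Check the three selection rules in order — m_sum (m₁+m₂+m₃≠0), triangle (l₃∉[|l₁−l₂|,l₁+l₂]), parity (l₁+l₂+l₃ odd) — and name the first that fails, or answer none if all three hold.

triangle

m₁+m₂+m₃ = -1 − 1 + 2 = 0  ✓
triangle: |2−1|=1 ≤ l₃=4 ≤ 2+1=3  ✗
parity: l₁+l₂+l₃ = 7 is odd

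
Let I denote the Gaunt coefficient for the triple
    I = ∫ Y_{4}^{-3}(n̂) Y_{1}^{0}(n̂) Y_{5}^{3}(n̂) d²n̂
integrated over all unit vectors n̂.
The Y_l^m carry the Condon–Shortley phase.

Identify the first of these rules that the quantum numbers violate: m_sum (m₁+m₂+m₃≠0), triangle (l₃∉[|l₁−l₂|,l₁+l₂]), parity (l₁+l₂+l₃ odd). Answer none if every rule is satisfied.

none

Σmᵢ = 0  ✓
l₃∈[|l₁−l₂|,l₁+l₂]=[3,5], have l₃=5  ✓
Σlᵢ = 10 ⇒ even  ✓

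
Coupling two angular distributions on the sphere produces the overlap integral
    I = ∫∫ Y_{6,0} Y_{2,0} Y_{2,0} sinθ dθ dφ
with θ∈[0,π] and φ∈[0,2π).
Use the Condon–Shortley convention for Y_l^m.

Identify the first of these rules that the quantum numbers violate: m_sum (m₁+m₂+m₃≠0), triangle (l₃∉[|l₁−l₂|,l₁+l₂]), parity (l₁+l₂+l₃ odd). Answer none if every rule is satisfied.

triangle

azimuthal sum: 0 + 0 + 0 = 0  ✓
4 ≤ 2 ≤ 8 (triangle on l)  ✗
L = 6 + 2 + 2 = 10 (even)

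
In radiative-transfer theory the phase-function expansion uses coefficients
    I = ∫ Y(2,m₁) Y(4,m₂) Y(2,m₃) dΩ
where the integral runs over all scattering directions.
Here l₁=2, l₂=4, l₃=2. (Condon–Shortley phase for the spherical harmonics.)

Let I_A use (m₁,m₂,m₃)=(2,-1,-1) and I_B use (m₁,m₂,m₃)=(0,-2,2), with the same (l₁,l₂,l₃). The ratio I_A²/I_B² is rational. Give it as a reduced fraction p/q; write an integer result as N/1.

1/3

l's match ⇒ only the (l;m) 3-j factors differ between A and B.
A: triangle coeff Δ(2,4,2) = 1/630; Σ_t [0,0]: t=0:+1/144 = 1/144; (3j)²=1/126 [(2 4 2; 2 -1 -1)], sign=-1
B: triangle coeff Δ(2,4,2) = 1/630; Σ_t [2,2]: t=2:+1/96 = 1/96; (3j)²=1/42 [(2 4 2; 0 -2 2)], sign=+1
I_A²/I_B² = (1/126)/(1/42) = 1/3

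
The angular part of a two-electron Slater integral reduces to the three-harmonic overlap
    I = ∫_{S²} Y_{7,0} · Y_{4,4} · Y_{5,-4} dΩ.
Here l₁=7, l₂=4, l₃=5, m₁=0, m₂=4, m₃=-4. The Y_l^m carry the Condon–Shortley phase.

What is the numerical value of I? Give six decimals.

-0.041736

Rules hold: Σm=0, L=16 even, 3≤5≤11.
N = 15·9·11 = 1485
Δ = 6!·8!·2!/17! = 1/6126120
Racah Σ t=2..4: t=2:+1/69120 t=3:−1/20736 t=4:+1/69120 = -1/51840
⇒ 3j(7 4 5; 0 0 0)² = 280/21879, sgn +1
Racah Σ t=6..6: t=6:+1/7257600 = 1/7257600
⇒ 3j(7 4 5; 0 4 -4)² = 14/12155, sgn -1
4πI² = N·(3j₀)²·(3jₘ)² = 11760/537251
I = -1·√(0.0218892/4π) = -0.04173593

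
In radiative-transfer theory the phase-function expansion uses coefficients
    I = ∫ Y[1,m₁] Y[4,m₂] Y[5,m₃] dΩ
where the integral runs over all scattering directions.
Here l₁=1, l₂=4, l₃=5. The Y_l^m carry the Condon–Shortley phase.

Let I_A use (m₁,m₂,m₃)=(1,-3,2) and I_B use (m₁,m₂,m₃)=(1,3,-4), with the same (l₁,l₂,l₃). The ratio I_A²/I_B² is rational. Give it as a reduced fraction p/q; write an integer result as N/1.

Same 1,4,5: normalisation and zero-m 3j drop out of the ratio.
A: Δ: 0! 2! 8! / 11! → 1/495; sum: t=0:+1/10080 = 1/10080; 3j²(1 4 5; 1 -3 2) = Δ·Π!·Σ² = 1/165  (sign -1)
B: Δ: 0! 2! 8! / 11! → 1/495; sum: t=0:+1/10080 = 1/10080; 3j²(1 4 5; 1 3 -4) = Δ·Π!·Σ² = 4/55  (sign -1)
I_A²/I_B² = (1/165)/(4/55) = 1/12

1/12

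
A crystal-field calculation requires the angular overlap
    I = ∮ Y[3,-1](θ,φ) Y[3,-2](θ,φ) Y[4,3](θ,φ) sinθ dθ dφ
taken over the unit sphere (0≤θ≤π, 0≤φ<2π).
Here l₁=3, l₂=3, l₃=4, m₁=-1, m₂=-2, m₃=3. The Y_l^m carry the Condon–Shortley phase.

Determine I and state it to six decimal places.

m-sum 0 ✓  L=10 even ✓  0≤4≤6 ✓
Π(2lᵢ+1) = 7×7×9 = 441
triangle coeff Δ(3,3,4) = 1/34650
Σ_t [0,2]: t=0:+1/72 t=1:−1/16 t=2:+1/72 = -5/144
(3j)²=2/77 [(3 3 4; 0 0 0)], sign=-1
Σ_t [0,1]: t=0:+1/288 t=1:−1/144 = -1/288
(3j)²=1/99 [(3 3 4; -1 -2 3)], sign=+1
⇒ 4πI² = 14/121
I = (-1)√(14/121/(4π)) = -0.09595473

-0.095955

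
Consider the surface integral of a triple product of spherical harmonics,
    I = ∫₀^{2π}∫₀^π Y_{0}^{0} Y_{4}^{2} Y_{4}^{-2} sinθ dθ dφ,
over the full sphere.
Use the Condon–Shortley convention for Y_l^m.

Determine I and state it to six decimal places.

Rules hold: Σm=0, L=8 even, 4≤4≤4.
N = 1·9·9 = 81
Δ = 0!·0!·8!/9! = 1/9
Racah Σ t=0..0: t=0:+1/576 = 1/576
⇒ 3j(0 4 4; 0 0 0)² = 1/9, sgn +1
Racah Σ t=0..0: t=0:+1/1440 = 1/1440
⇒ 3j(0 4 4; 0 2 -2)² = 1/9, sgn +1
4πI² = N·(3j₀)²·(3jₘ)² = 1/1
I = +1·√(1/4π) = 0.28209479

0.282095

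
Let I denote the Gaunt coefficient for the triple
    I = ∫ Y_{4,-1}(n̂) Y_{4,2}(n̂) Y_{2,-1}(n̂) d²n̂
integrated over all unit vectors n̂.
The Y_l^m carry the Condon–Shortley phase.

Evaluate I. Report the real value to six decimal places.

0.127700

Checks pass: Σm=0; 10 even; l₃=2∈[0,8].
(2·4+1)(2·4+1)(2·2+1) = 405
Δ: 6! 2! 2! / 11! → 1/13860
sum: t=2:+1/192 t=3:−1/36 t=4:+1/192 = -5/288
3j²(4 4 2; 0 0 0) = Δ·Π!·Σ² = 20/693  (sign -1)
sum: t=4:+1/96 t=5:−1/240 = 1/160
3j²(4 4 2; -1 2 -1) = Δ·Π!·Σ² = 27/1540  (sign -1)
combine: 4πI² = 405·20/693·27/1540 = 1215/5929
take √, sign +1: I = 0.12770047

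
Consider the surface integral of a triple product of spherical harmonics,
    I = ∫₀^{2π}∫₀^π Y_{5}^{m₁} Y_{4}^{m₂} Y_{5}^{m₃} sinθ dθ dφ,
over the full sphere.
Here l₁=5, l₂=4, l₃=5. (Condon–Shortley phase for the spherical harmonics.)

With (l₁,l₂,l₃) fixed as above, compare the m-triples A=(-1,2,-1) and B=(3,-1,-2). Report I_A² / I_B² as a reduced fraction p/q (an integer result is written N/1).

l's match ⇒ only the (l;m) 3-j factors differ between A and B.
A: triangle coeff Δ(5,4,5) = 1/3153150; Σ_t [2,4]: t=2:+1/4608 t=3:−1/1296 t=4:+1/4608 = -7/20736; (3j)²=20/1287 [(5 4 5; -1 2 -1)], sign=-1
B: triangle coeff Δ(5,4,5) = 1/3153150; Σ_t [0,2]: t=0:+1/6912 t=1:−1/2880 t=2:+1/17280 = -1/6912; (3j)²=5/429 [(5 4 5; 3 -1 -2)], sign=+1
I_A²/I_B² = (20/1287)/(5/429) = 4/3

4/3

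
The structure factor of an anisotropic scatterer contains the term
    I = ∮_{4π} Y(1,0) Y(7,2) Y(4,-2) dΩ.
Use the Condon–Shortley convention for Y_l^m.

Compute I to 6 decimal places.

l₃=4 ∉ [6,8] — triangle fails ⇒ I = 0

0.000000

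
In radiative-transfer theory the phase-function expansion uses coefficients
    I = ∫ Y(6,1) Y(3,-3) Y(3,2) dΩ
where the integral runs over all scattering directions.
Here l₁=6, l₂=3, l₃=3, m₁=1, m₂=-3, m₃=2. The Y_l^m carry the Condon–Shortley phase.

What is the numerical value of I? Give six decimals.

-0.031364

m-sum 0 ✓  L=12 even ✓  3≤3≤9 ✓
Π(2lᵢ+1) = 13×7×7 = 637
triangle coeff Δ(6,3,3) = 1/12012
Σ_t [3,3]: t=3:−1/1296 = -1/1296
(3j)²=100/3003 [(6 3 3; 0 0 0)], sign=+1
Σ_t [0,0]: t=0:+1/86400 = 1/86400
(3j)²=1/1716 [(6 3 3; 1 -3 2)], sign=-1
⇒ 4πI² = 175/14157
I = (-1)√(175/14157/(4π)) = -0.03136379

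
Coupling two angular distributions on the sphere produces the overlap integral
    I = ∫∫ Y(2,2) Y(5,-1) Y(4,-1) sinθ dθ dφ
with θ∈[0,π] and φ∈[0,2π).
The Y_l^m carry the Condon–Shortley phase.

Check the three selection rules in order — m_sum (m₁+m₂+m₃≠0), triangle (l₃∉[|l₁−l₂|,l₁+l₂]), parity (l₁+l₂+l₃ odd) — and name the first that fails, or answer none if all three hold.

parity

Σmᵢ = 0  ✓
l₃∈[|l₁−l₂|,l₁+l₂]=[3,7], have l₃=4  ✓
Σlᵢ = 11 ⇒ odd  ✗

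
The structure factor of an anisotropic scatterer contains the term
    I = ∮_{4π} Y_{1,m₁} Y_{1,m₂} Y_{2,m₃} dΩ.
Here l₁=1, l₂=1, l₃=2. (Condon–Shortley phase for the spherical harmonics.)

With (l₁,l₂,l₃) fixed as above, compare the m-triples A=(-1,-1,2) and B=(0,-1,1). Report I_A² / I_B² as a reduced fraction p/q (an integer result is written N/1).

l's match ⇒ only the (l;m) 3-j factors differ between A and B.
A: triangle coeff Δ(1,1,2) = 1/30; Σ_t [0,0]: t=0:+1/4 = 1/4; (3j)²=1/5 [(1 1 2; -1 -1 2)], sign=+1
B: triangle coeff Δ(1,1,2) = 1/30; Σ_t [0,0]: t=0:+1/2 = 1/2; (3j)²=1/10 [(1 1 2; 0 -1 1)], sign=-1
I_A²/I_B² = (1/5)/(1/10) = 2/1

2/1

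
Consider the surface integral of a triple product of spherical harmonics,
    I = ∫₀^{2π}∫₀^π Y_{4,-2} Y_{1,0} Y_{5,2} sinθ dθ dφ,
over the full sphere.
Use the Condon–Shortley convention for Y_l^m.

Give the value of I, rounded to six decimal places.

0.225034

Checks pass: Σm=0; 10 even; l₃=5∈[3,5].
(2·4+1)(2·1+1)(2·5+1) = 297
Δ: 0! 8! 2! / 11! → 1/495
sum: t=0:+1/576 = 1/576
3j²(4 1 5; 0 0 0) = Δ·Π!·Σ² = 5/99  (sign -1)
sum: t=0:+1/1440 = 1/1440
3j²(4 1 5; -2 0 2) = Δ·Π!·Σ² = 7/165  (sign -1)
combine: 4πI² = 297·5/99·7/165 = 7/11
take √, sign +1: I = 0.22503380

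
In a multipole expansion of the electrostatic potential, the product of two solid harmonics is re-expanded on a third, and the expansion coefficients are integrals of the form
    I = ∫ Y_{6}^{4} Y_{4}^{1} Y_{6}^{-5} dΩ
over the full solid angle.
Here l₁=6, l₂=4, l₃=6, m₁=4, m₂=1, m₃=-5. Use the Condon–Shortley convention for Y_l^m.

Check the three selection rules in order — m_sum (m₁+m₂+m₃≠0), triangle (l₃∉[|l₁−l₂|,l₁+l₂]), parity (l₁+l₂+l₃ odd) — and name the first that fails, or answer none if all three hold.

none

Σmᵢ = 0  ✓
l₃∈[|l₁−l₂|,l₁+l₂]=[2,10], have l₃=6  ✓
Σlᵢ = 16 ⇒ even  ✓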